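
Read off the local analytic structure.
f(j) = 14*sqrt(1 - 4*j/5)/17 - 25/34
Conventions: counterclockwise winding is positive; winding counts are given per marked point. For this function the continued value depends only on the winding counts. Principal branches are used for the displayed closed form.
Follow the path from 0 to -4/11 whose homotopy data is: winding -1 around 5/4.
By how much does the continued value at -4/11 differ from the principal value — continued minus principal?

Continued minus principal equals -(28/935)*sqrt(3905).

The rational part is single-valued and drops out of the difference; each branch term changes only by its own monodromy.
(14/17)*sqrt(1 - j/(5/4)): winding -1 is odd, the square root flips sign, contributing -2*(14/17)*sqrt(1 - (-4/11)/(5/4)) = -2*(14/17)*sqrt(71/55) = -(28/935)*sqrt(3905).
Summing the contributions at j = -4/11 gives -(28/935)*sqrt(3905).


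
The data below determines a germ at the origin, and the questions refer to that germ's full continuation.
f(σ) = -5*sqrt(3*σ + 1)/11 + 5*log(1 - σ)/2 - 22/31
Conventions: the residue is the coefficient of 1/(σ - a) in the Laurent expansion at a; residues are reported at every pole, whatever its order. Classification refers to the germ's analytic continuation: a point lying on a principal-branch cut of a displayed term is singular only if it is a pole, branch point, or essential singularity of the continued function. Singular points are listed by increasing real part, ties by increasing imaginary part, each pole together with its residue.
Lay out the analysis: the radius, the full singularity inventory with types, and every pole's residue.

Radius of convergence at 0: 1/3.
At -1/3: an algebraic (square-root) branch point.
At 1: a logarithmic branch point.

Branch term (-5/11)*sqrt(1 - σ/(-1/3)): its argument vanishes at σ = -1/3, a square-root branch point, modulus 1/3.
Branch term (5/2)*log(1 - σ/(1)): its argument vanishes at σ = 1, a logarithmic branch point, modulus 1.
The radius of convergence is the smallest modulus among the singular points: 1/3.
List the singular points by increasing real part (a conjugate pair: the negative imaginary part first).


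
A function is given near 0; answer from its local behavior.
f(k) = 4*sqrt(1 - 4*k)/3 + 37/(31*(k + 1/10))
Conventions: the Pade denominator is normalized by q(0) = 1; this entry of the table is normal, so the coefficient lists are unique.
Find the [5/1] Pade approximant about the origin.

Taylor coefficients needed (expand at 0): a_0 = 1234/93, a_1 = -11348/93, a_2 = 110752/93, a_3 = -1110496/93, a_4 = 11098760/93, a_5 = -111003472/93, a_6 = 369996528/31.
Write the denominator as Q(k) = 1 + q1*k. Requiring Q*f - P = O(k^7) with deg P <= 5 kills the coefficients of k^6..k^6 in Q*f:
  k^6: a_6 + q1*a_5 = 0, i.e. 369996528/31 + (-111003472/93)*q1 = 0.
Solving this linear system: q1 = 69374349/6937717.
The numerator is Q*f truncated at degree 5: P0 = a_0 = 1234/93; P1 = a_1 + q1*a_0 = 221894650/20813151; P2 = a_2 + q1*a_1 = -609486428/20813151; P3 = a_3 + q1*a_2 = -676099264/20813151; P4 = a_4 + q1*a_3 = -1286488264/20813151; P5 = a_5 + q1*a_4 = -4562098264/20813151.

The Pade approximant has numerator coefficients [1234/93, 221894650/20813151, -609486428/20813151, -676099264/20813151, -1286488264/20813151, -4562098264/20813151]; denominator coefficients [1, 69374349/6937717].


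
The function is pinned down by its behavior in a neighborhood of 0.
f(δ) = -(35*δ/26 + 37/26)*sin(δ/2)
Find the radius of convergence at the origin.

The radius of convergence is infinite.

The factor -sin(δ/2) is entire and contributes no finite singular point.
The polynomial part has no poles.
No finite singular points: the Taylor series at 0 converges everywhere.


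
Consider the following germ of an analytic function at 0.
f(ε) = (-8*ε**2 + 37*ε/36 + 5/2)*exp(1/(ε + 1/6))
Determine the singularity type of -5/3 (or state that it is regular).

There is no denominator, hence no pole anywhere.
The essential point of exp(1/(ε - (-1/6))) is -1/6, not -5/3.
So the germ continues analytically to -5/3.

The point is a regular point.


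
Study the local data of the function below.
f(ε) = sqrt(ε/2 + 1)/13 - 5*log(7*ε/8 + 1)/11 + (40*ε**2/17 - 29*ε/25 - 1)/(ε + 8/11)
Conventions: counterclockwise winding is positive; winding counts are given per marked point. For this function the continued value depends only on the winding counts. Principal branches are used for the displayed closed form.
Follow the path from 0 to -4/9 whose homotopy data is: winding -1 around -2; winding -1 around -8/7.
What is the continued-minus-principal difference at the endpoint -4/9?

The rational part is single-valued and drops out of the difference; each branch term changes only by its own monodromy.
(1/13)*sqrt(1 - ε/(-2)): winding -1 is odd, the square root flips sign, contributing -2*(1/13)*sqrt(1 - (-4/9)/(-2)) = -2*(1/13)*sqrt(7/9) = -(2/39)*sqrt(7).
(-5/11)*log(1 - ε/(-8/7)): each positive loop around -8/7 adds 2*pi*i to the log, so winding -1 contributes (-5/11)*(-1)*2*pi*i = (10/11)*pi*i.
Summing the contributions at ε = -4/9 gives (-(2/39)*sqrt(7)) + ((10/11)*pi)*i.

Continued minus principal equals (-(2/39)*sqrt(7)) + ((10/11)*pi)*i.


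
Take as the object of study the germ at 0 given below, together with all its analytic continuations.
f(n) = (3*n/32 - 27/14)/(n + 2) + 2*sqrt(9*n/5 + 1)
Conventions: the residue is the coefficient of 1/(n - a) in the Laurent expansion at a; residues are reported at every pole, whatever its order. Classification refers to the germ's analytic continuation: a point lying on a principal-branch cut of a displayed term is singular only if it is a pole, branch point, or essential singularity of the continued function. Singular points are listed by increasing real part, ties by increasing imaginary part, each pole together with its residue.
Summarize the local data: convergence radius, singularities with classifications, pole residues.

Radius of convergence at 0: 5/9.
At -2: a pole of order 1; residue -237/112.
At -5/9: an algebraic (square-root) branch point.

Denominator factor (n + 2): pole of order 1 at -2, modulus 2.
Branch term (2)*sqrt(1 - n/(-5/9)): its argument vanishes at n = -5/9, a square-root branch point, modulus 5/9.
The radius of convergence is the smallest modulus among the singular points: 5/9.
The branch term is analytic at -2 and contributes nothing to the residue; only the rational part matters.
At the order-1 pole -2 set g(n) = (n - (-2))*(rational part) = 3*n/32 - 27/14.
Simple pole: residue = g(a) at a = -2, which is -237/112.
List the singular points by increasing real part (a conjugate pair: the negative imaginary part first).


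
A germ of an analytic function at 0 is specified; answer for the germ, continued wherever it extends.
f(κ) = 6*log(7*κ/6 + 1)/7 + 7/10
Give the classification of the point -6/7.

The point is a logarithmic branch point.

The term (6/7)*log(1 - κ/(-6/7)) has argument 1 - -6/7/(-6/7) = 0 at -6/7: a logarithmic (infinitely-sheeted) branch point; the remaining terms are analytic or single-valued there.


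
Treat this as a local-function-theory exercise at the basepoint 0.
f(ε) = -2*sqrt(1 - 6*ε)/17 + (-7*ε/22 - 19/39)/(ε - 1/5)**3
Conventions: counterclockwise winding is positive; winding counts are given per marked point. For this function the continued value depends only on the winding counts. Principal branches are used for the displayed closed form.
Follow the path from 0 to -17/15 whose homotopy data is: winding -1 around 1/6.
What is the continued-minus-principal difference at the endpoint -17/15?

The rational part is single-valued and drops out of the difference; each branch term changes only by its own monodromy.
(-2/17)*sqrt(1 - ε/(1/6)): winding -1 is odd, the square root flips sign, contributing -2*(-2/17)*sqrt(1 - (-17/15)/(1/6)) = -2*(-2/17)*sqrt(39/5) = (4/85)*sqrt(195).
Summing the contributions at ε = -17/15 gives (4/85)*sqrt(195).

Continued minus principal equals (4/85)*sqrt(195).


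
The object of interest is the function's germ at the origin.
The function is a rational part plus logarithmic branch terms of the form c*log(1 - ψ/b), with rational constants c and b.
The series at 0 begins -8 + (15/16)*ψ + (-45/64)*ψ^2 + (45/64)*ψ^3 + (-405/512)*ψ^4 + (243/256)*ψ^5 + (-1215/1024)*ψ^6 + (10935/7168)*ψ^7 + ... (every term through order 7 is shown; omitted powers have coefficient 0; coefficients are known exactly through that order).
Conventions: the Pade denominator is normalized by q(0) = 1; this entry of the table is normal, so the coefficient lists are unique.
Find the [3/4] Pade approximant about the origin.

The Pade approximant has numerator coefficients [-8, -43449/2192, -866709/61376, -199701/76720]; denominator coefficients [1, 711/274, 15201/7672, 16011/38360, 243/61376].

Taylor coefficients needed (read off): a_0 = -8, a_1 = 15/16, a_2 = -45/64, a_3 = 45/64, a_4 = -405/512, a_5 = 243/256, a_6 = -1215/1024, a_7 = 10935/7168.
Write the denominator as Q(ψ) = 1 + q1*ψ + q2*ψ^2 + q3*ψ^3 + q4*ψ^4. Requiring Q*f - P = O(ψ^8) with deg P <= 3 kills the coefficients of ψ^4..ψ^7 in Q*f:
  ψ^4: a_4 + q1*a_3 + q2*a_2 + q3*a_1 + q4*a_0 = 0, i.e. -405/512 + (45/64)*q1 + (-45/64)*q2 + (15/16)*q3 + (-8)*q4 = 0.
  ψ^5: a_5 + q1*a_4 + q2*a_3 + q3*a_2 + q4*a_1 = 0, i.e. 243/256 + (-405/512)*q1 + (45/64)*q2 + (-45/64)*q3 + (15/16)*q4 = 0.
  ψ^6: a_6 + q1*a_5 + q2*a_4 + q3*a_3 + q4*a_2 = 0, i.e. -1215/1024 + (243/256)*q1 + (-405/512)*q2 + (45/64)*q3 + (-45/64)*q4 = 0.
  ψ^7: a_7 + q1*a_6 + q2*a_5 + q3*a_4 + q4*a_3 = 0, i.e. 10935/7168 + (-1215/1024)*q1 + (243/256)*q2 + (-405/512)*q3 + (45/64)*q4 = 0.
Solving this linear system: q1 = 711/274, q2 = 15201/7672, q3 = 16011/38360, q4 = 243/61376.
The numerator is Q*f truncated at degree 3: P0 = a_0 = -8; P1 = a_1 + q1*a_0 = -43449/2192; P2 = a_2 + q1*a_1 + q2*a_0 = -866709/61376; P3 = a_3 + q1*a_2 + q2*a_1 + q3*a_0 = -199701/76720.


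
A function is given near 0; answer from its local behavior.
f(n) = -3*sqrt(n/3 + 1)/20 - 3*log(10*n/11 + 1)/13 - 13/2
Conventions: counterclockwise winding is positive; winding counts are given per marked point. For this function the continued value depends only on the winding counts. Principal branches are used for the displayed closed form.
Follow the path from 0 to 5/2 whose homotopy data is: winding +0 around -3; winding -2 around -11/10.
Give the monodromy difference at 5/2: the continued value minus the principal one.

Continued minus principal equals (12/13)*pi*i.

The rational part is single-valued and drops out of the difference; each branch term changes only by its own monodromy.
(-3/20)*sqrt(1 - n/(-3)): winding +0 is even, the square root returns to the same sheet, contribution 0.
(-3/13)*log(1 - n/(-11/10)): each positive loop around -11/10 adds 2*pi*i to the log, so winding -2 contributes (-3/13)*(-2)*2*pi*i = (12/13)*pi*i.
Summing the contributions at n = 5/2 gives (12/13)*pi*i.


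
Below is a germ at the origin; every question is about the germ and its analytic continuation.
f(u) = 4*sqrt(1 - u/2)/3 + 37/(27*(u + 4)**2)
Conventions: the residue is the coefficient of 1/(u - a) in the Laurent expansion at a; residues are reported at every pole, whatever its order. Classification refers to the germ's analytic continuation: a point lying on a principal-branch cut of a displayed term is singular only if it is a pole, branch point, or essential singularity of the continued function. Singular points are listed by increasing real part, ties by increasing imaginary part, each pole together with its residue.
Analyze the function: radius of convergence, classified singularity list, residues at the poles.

Radius of convergence at 0: 2.
At -4: a pole of order 2; residue 0.
At 2: an algebraic (square-root) branch point.

Denominator factor (u + 4)^2: pole of order 2 at -4, modulus 4.
Branch term (4/3)*sqrt(1 - u/(2)): its argument vanishes at u = 2, a square-root branch point, modulus 2.
The radius of convergence is the smallest modulus among the singular points: 2.
The branch term is analytic at -4 and contributes nothing to the residue; only the rational part matters.
At the order-2 pole -4 set g(u) = (u - (-4))^2*(rational part) = 37/27.
Order-2 pole: residue = g'(a); g'(-4) = 0, so the residue is 0.
List the singular points by increasing real part (a conjugate pair: the negative imaginary part first).


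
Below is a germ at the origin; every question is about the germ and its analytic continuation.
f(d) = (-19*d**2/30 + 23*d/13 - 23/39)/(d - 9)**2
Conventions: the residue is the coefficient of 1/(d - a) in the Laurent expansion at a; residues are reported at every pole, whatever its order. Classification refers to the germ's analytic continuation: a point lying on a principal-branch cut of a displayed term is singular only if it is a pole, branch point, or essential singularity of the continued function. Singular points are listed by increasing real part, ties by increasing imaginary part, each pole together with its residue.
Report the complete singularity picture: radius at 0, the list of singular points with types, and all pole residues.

Denominator factor (d - 9)^2: pole of order 2 at 9, modulus 9.
The radius of convergence is the smallest modulus among the singular points: 9.
At the order-2 pole 9 set g(d) = (d - (9))^2*f(d) = -19*d**2/30 + 23*d/13 - 23/39.
Order-2 pole: residue = g'(a); g'(9) = -626/65, so the residue is -626/65.

Radius of convergence at 0: 9.
At 9: a pole of order 2; residue -626/65.


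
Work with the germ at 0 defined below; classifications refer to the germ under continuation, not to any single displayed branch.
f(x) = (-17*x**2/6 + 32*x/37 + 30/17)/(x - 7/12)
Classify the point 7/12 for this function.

The point is a pole of order 1.

The denominator factor x - 7/12 vanishes at 7/12 and appears to the power 1; the numerator there equals 709259/543456, nonzero, and no other factor vanishes.
Hence a pole whose order is the multiplicity, 1.


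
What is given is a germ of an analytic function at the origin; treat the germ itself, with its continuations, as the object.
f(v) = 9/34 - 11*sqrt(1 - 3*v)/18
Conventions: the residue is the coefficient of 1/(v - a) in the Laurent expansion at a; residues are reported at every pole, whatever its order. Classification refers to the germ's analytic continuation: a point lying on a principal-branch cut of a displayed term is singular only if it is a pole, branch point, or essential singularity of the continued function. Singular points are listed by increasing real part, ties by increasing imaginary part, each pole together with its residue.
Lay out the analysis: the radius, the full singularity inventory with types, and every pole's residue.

Radius of convergence at 0: 1/3.
At 1/3: an algebraic (square-root) branch point.

Branch term (-11/18)*sqrt(1 - v/(1/3)): its argument vanishes at v = 1/3, a square-root branch point, modulus 1/3.
The radius of convergence is the smallest modulus among the singular points: 1/3.


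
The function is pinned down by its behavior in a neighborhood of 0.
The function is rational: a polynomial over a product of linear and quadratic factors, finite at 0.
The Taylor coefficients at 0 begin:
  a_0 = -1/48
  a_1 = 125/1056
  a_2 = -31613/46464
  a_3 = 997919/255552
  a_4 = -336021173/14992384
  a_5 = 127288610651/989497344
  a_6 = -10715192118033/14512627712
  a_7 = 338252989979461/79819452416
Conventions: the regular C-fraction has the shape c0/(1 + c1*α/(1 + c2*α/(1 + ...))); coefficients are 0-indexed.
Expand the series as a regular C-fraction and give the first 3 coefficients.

Taylor coefficients (read off): a_0 = -1/48, a_1 = 125/1056, a_2 = -31613/46464.
c0 = a_0 = -1/48. Peel one level at a time: if S = 1 + c*α/S' with S'(0) = 1, then c is the α-coefficient of S and S' = c*α/(S - 1).
S_1 = c0/f = 1 + (125/22)*α + (-3/8)*α^2 + ...; c1 = 125/22.
S_2 = c1*α/(S_1 - 1) = 1 + (33/500)*α + ...; c2 = 33/500.

The regular C-fraction coefficients are [-1/48, 125/22, 33/500].


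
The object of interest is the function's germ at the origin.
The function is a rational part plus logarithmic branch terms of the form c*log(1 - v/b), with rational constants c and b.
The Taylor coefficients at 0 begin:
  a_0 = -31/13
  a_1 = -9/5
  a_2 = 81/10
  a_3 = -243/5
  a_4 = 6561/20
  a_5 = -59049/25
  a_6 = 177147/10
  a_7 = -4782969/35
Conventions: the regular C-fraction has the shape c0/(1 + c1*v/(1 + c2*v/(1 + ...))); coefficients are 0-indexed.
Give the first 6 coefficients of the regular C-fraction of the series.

The regular C-fraction coefficients are [-31/13, -117/155, 1629/310, 465/362, 582/181, 1629/970].

Taylor coefficients (read off): a_0 = -31/13, a_1 = -9/5, a_2 = 81/10, a_3 = -243/5, a_4 = 6561/20, a_5 = -59049/25.
c0 = a_0 = -31/13. Peel one level at a time: if S = 1 + c*v/S' with S'(0) = 1, then c is the v-coefficient of S and S' = c*v/(S - 1).
S_1 = c0/f = 1 + (-117/155)*v + (190593/48050)*v^2 + ...; c1 = -117/155.
S_2 = c1*v/(S_1 - 1) = 1 + (1629/310)*v + (-27/4)*v^2 + ...; c2 = 1629/310.
S_3 = c2*v/(S_2 - 1) = 1 + (465/362)*v + (-135315/32761)*v^2 + ...; c3 = 465/362.
S_4 = c3*v/(S_3 - 1) = 1 + (582/181)*v + (-27/5)*v^2 + ...; c4 = 582/181.
S_5 = c4*v/(S_4 - 1) = 1 + (1629/970)*v + ...; c5 = 1629/970.


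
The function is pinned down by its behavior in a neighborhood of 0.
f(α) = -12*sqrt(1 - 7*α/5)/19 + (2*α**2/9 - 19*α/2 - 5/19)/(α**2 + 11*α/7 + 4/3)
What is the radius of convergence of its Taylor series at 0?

Denominator factor (α**2 + 11*α/7 + 4/3): discriminant -421/147, complex-conjugate roots (-11/14) + ((1/42)*sqrt(1263))*i and (-11/14) - ((1/42)*sqrt(1263))*i; poles of order 1, moduli (2/3)*sqrt(3) and (2/3)*sqrt(3).
Branch term (-12/19)*sqrt(1 - α/(5/7)): its argument vanishes at α = 5/7, a square-root branch point, modulus 5/7.
The radius of convergence is the smallest modulus among the singular points: 5/7.

The radius of convergence is 5/7.


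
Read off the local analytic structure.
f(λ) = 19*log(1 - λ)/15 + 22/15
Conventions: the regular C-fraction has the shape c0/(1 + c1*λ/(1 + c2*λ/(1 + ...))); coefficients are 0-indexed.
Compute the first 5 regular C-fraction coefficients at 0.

The regular C-fraction coefficients are [22/15, 19/22, -15/11, -11/180, -79/180].

Taylor coefficients (expand at 0): a_0 = 22/15, a_1 = -19/15, a_2 = -19/30, a_3 = -19/45, a_4 = -19/60.
c0 = a_0 = 22/15. Peel one level at a time: if S = 1 + c*λ/S' with S'(0) = 1, then c is the λ-coefficient of S and S' = c*λ/(S - 1).
S_1 = c0/f = 1 + (19/22)*λ + (285/242)*λ^2 + ...; c1 = 19/22.
S_2 = c1*λ/(S_1 - 1) = 1 + (-15/11)*λ + (-1/12)*λ^2 + ...; c2 = -15/11.
S_3 = c2*λ/(S_2 - 1) = 1 + (-11/180)*λ + (-869/32400)*λ^2 + ...; c3 = -11/180.
S_4 = c3*λ/(S_3 - 1) = 1 + (-79/180)*λ + ...; c4 = -79/180.


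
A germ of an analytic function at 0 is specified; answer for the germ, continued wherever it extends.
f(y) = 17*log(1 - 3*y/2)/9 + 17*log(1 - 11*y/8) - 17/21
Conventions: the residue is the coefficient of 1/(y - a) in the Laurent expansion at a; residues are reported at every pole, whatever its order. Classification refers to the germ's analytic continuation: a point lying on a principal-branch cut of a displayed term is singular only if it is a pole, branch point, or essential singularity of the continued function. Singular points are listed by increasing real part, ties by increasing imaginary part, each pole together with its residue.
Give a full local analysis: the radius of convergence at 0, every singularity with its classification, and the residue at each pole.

Radius of convergence at 0: 2/3.
At 2/3: a logarithmic branch point.
At 8/11: a logarithmic branch point.

Branch term (17)*log(1 - y/(8/11)): its argument vanishes at y = 8/11, a logarithmic branch point, modulus 8/11.
Branch term (17/9)*log(1 - y/(2/3)): its argument vanishes at y = 2/3, a logarithmic branch point, modulus 2/3.
The radius of convergence is the smallest modulus among the singular points: 2/3.
List the singular points by increasing real part (a conjugate pair: the negative imaginary part first).


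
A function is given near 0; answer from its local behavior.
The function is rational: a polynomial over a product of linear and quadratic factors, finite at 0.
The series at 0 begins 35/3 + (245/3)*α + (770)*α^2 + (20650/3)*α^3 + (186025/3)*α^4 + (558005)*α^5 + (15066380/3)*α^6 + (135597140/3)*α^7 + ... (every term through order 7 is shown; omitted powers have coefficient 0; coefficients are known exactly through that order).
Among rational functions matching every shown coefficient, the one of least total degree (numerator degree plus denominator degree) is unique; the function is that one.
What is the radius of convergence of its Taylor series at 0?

No rational of total degree below 3 reproduces all 8 coefficients; solving the [0/3] Pade equations on them gives f(α) = -35/(27*(α - 1/9)*(α + 1)**2), whose expansion matches every shown term.
Denominator factor (α - 1/9): pole of order 1 at 1/9, modulus 1/9.
Denominator factor (α + 1)^2: pole of order 2 at -1, modulus 1.
The radius of convergence is the smallest modulus among the singular points: 1/9.

The radius of convergence is 1/9.


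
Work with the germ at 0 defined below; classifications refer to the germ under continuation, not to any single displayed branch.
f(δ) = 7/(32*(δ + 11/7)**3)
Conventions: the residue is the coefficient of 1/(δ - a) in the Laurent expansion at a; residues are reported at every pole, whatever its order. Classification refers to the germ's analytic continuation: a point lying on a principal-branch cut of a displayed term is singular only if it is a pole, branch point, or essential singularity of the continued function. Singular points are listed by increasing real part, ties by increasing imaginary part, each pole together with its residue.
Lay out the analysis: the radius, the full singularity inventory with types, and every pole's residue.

Radius of convergence at 0: 11/7.
At -11/7: a pole of order 3; residue 0.

Denominator factor (δ + 11/7)^3: pole of order 3 at -11/7, modulus 11/7.
The radius of convergence is the smallest modulus among the singular points: 11/7.
At the order-3 pole -11/7 set g(δ) = (δ - (-11/7))^3*f(δ) = 7/32.
Order-3 pole: residue = g''(a)/2; g''(-11/7) = 0, so the residue is 0.


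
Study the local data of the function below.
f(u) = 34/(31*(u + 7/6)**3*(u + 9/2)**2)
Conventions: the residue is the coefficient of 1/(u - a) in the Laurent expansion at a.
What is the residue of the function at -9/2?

The residue is -4131/155000.

At the order-2 pole -9/2 set g(u) = (u - (-9/2))^2*f(u) = 34/(31*(u + 7/6)**3).
Order-2 pole: residue = g'(a); g'(-9/2) = -4131/155000, so the residue is -4131/155000.


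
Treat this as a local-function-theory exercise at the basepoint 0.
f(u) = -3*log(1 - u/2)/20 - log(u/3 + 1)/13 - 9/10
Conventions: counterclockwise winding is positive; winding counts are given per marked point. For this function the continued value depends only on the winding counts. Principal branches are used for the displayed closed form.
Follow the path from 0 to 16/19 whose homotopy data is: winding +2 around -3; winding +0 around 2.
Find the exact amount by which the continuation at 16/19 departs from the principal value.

Continued minus principal equals -(4/13)*pi*i.

The rational part is single-valued and drops out of the difference; each branch term changes only by its own monodromy.
(-1/13)*log(1 - u/(-3)): each positive loop around -3 adds 2*pi*i to the log, so winding +2 contributes (-1/13)*(2)*2*pi*i = -(4/13)*pi*i.
(-3/20)*log(1 - u/(2)): winding 0 around 2, so this term returns to its principal value, contribution 0.
Summing the contributions at u = 16/19 gives -(4/13)*pi*i.


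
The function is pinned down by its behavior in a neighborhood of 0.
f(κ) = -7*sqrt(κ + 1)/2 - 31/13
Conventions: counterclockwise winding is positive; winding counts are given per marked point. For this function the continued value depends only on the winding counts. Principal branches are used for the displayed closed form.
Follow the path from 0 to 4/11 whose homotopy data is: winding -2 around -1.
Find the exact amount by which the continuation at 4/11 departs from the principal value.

Continued minus principal equals 0.

The rational part is single-valued and drops out of the difference; each branch term changes only by its own monodromy.
(-7/2)*sqrt(1 - κ/(-1)): winding -2 is even, the square root returns to the same sheet, contribution 0.
Summing the contributions at κ = 4/11 gives 0.


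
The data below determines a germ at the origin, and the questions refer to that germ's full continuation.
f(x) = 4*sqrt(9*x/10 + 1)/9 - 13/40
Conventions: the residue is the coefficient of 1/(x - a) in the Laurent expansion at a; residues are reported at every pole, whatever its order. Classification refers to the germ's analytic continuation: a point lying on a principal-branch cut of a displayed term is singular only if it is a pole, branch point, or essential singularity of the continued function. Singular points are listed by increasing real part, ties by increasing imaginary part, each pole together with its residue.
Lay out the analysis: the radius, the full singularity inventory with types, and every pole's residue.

Branch term (4/9)*sqrt(1 - x/(-10/9)): its argument vanishes at x = -10/9, a square-root branch point, modulus 10/9.
The radius of convergence is the smallest modulus among the singular points: 10/9.

Radius of convergence at 0: 10/9.
At -10/9: an algebraic (square-root) branch point.


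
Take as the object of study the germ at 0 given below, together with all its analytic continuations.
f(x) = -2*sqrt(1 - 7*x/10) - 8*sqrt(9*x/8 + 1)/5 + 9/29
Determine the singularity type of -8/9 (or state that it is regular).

The term (-8/5)*sqrt(1 - x/(-8/9)) has argument 1 - -8/9/(-8/9) = 0 at -8/9: a square-root (algebraic, two-sheeted) branch point; the remaining terms are analytic or single-valued there.

The point is an algebraic (square-root) branch point.


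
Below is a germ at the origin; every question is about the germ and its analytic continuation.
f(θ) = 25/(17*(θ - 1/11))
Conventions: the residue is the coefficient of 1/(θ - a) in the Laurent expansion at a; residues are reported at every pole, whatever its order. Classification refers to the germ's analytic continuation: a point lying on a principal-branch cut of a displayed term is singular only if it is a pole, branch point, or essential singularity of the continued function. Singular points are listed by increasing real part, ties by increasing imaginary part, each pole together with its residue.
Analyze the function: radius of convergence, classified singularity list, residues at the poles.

Radius of convergence at 0: 1/11.
At 1/11: a pole of order 1; residue 25/17.

Denominator factor (θ - 1/11): pole of order 1 at 1/11, modulus 1/11.
The radius of convergence is the smallest modulus among the singular points: 1/11.
At the order-1 pole 1/11 set g(θ) = (θ - (1/11))*f(θ) = 25/17.
Simple pole: residue = g(a) at a = 1/11, which is 25/17.


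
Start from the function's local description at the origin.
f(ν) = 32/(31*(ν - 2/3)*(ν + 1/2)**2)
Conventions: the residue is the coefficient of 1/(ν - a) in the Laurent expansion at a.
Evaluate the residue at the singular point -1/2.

The residue is -1152/1519.

At the order-2 pole -1/2 set g(ν) = (ν - (-1/2))^2*f(ν) = 32/(31*(ν - 2/3)).
Order-2 pole: residue = g'(a); g'(-1/2) = -1152/1519, so the residue is -1152/1519.


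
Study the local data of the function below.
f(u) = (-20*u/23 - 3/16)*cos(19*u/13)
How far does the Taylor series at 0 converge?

The factor cos(19*u/13) is entire and contributes no finite singular point.
The polynomial part has no poles.
No finite singular points: the Taylor series at 0 converges everywhere.

The radius of convergence is infinite.


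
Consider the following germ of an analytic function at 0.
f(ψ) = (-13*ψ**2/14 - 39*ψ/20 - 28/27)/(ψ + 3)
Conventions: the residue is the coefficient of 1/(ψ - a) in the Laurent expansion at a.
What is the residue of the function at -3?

At the order-1 pole -3 set g(ψ) = (ψ - (-3))*f(ψ) = -13*ψ**2/14 - 39*ψ/20 - 28/27.
Simple pole: residue = g(a) at a = -3, which is -13397/3780.

The residue is -13397/3780.


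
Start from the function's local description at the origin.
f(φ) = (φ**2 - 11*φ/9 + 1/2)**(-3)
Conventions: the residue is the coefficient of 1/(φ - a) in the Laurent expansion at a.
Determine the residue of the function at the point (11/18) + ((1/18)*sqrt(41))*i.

The factor φ**2 - 11*φ/9 + 1/2 splits as (φ - a)(φ - a') with a = (11/18) + ((1/18)*sqrt(41))*i, a' = (11/18) - ((1/18)*sqrt(41))*i. At the order-3 pole a set g(φ) = (φ - a)^3*f(φ) = [1] / (φ - a')^3.
Order-3 pole: residue = g''(a)/2; g''((11/18) + ((1/18)*sqrt(41))*i) = -((708588/68921)*sqrt(41))*i, so the residue is -((354294/68921)*sqrt(41))*i.

The residue is -((354294/68921)*sqrt(41))*i.


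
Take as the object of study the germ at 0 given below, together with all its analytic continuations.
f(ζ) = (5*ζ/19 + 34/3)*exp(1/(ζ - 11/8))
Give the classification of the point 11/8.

The exponent 1/(ζ - (11/8)) has a pole at 11/8, so exp(1/(ζ - (11/8))) takes every nonzero value near it: an essential singularity (not a pole of any order).

The point is an essential singularity.


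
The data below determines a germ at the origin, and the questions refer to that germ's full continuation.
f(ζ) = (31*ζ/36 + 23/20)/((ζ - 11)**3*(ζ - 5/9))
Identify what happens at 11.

The denominator factor ζ - 11 vanishes at 11 and appears to the power 3; the numerator there equals 478/45, nonzero, and no other factor vanishes.
Hence a pole whose order is the multiplicity, 3.

The point is a pole of order 3.


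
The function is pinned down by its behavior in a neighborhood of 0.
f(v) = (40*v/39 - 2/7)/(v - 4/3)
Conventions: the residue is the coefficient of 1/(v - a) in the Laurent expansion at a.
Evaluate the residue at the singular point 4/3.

The residue is 886/819.

At the order-1 pole 4/3 set g(v) = (v - (4/3))*f(v) = 40*v/39 - 2/7.
Simple pole: residue = g(a) at a = 4/3, which is 886/819.


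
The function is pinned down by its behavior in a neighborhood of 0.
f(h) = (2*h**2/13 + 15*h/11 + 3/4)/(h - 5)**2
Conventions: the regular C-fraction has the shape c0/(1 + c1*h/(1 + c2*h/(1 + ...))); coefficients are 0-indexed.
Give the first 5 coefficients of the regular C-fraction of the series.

Taylor coefficients (expand at 0): a_0 = 3/100, a_1 = 183/2750, a_2 = 11287/357500, a_3 = 4454/446875, a_4 = 4869/1787500.
c0 = a_0 = 3/100. Peel one level at a time: if S = 1 + c*h/S' with S'(0) = 1, then c is the h-coefficient of S and S' = c*h/(S - 1).
S_1 = c0/f = 1 + (-122/55)*h + (456319/117975)*h^2 + ...; c1 = -122/55.
S_2 = c1*h/(S_1 - 1) = 1 + (456319/261690)*h + (42627841/565964100)*h^2 + ...; c2 = 456319/261690.
S_3 = c2*h/(S_2 - 1) = 1 + (-468906251/10855829010)*h + (41263750088/8120854160679)*h^2 + ...; c3 = -468906251/10855829010.
S_4 = c3*h/(S_3 - 1) = 1 + (53680/456319)*h + ...; c4 = 53680/456319.

The regular C-fraction coefficients are [3/100, -122/55, 456319/261690, -468906251/10855829010, 53680/456319].


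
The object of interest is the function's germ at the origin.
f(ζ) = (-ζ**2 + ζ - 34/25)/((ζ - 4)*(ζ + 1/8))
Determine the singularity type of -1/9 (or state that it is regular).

Denominator factors: ζ - 4 = -37/9 at ζ = -1/9; ζ + 1/8 = 1/72 at ζ = -1/9 — none vanishes.
So the germ continues analytically to -1/9.

The point is a regular point.


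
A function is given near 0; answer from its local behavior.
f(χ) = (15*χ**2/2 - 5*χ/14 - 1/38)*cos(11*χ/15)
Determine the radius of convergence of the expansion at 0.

The radius of convergence is infinite.

The factor cos(11*χ/15) is entire and contributes no finite singular point.
The polynomial part has no poles.
No finite singular points: the Taylor series at 0 converges everywhere.


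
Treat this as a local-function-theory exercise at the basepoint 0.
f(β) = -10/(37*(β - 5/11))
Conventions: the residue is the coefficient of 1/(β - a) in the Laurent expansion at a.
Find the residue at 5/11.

At the order-1 pole 5/11 set g(β) = (β - (5/11))*f(β) = -10/37.
Simple pole: residue = g(a) at a = 5/11, which is -10/37.

The residue is -10/37.


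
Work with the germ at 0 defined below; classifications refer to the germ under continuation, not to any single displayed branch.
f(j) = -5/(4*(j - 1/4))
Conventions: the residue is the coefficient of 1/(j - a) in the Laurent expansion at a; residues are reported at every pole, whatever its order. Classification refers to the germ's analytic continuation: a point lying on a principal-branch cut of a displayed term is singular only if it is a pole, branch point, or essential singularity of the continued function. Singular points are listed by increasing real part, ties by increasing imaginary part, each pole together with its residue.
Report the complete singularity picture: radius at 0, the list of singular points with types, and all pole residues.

Radius of convergence at 0: 1/4.
At 1/4: a pole of order 1; residue -5/4.

Denominator factor (j - 1/4): pole of order 1 at 1/4, modulus 1/4.
The radius of convergence is the smallest modulus among the singular points: 1/4.
At the order-1 pole 1/4 set g(j) = (j - (1/4))*f(j) = -5/4.
Simple pole: residue = g(a) at a = 1/4, which is -5/4.


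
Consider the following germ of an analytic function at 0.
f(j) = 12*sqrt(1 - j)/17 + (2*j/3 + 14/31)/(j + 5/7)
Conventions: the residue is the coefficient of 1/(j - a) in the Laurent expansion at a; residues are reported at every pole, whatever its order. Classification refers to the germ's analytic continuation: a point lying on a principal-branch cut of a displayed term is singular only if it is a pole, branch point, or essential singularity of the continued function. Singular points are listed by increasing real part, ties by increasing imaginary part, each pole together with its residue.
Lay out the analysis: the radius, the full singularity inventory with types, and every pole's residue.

Radius of convergence at 0: 5/7.
At -5/7: a pole of order 1; residue -16/651.
At 1: an algebraic (square-root) branch point.

Denominator factor (j + 5/7): pole of order 1 at -5/7, modulus 5/7.
Branch term (12/17)*sqrt(1 - j/(1)): its argument vanishes at j = 1, a square-root branch point, modulus 1.
The radius of convergence is the smallest modulus among the singular points: 5/7.
The branch term is analytic at -5/7 and contributes nothing to the residue; only the rational part matters.
At the order-1 pole -5/7 set g(j) = (j - (-5/7))*(rational part) = 2*j/3 + 14/31.
Simple pole: residue = g(a) at a = -5/7, which is -16/651.
List the singular points by increasing real part (a conjugate pair: the negative imaginary part first).


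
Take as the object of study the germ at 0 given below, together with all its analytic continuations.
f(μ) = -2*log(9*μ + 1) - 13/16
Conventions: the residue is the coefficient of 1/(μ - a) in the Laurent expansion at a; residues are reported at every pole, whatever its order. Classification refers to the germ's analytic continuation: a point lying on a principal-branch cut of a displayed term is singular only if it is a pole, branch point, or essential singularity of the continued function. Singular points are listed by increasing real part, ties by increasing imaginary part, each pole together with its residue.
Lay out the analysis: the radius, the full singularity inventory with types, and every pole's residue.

Radius of convergence at 0: 1/9.
At -1/9: a logarithmic branch point.

Branch term (-2)*log(1 - μ/(-1/9)): its argument vanishes at μ = -1/9, a logarithmic branch point, modulus 1/9.
The radius of convergence is the smallest modulus among the singular points: 1/9.


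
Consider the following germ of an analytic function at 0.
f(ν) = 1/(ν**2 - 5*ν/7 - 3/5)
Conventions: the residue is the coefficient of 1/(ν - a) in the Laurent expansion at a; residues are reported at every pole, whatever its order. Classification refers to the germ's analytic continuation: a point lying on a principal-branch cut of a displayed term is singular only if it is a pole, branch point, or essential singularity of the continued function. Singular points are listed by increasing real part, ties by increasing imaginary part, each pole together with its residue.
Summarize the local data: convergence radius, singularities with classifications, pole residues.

Radius of convergence at 0: -5/14 + (1/70)*sqrt(3565).
At 5/14 - (1/70)*sqrt(3565): a pole of order 1; residue -(7/713)*sqrt(3565).
At 5/14 + (1/70)*sqrt(3565): a pole of order 1; residue (7/713)*sqrt(3565).

Denominator factor (ν**2 - 5*ν/7 - 3/5): discriminant 713/245, real irrational roots 5/14 + (1/70)*sqrt(3565) and 5/14 - (1/70)*sqrt(3565); poles of order 1, moduli 5/14 + (1/70)*sqrt(3565) and -5/14 + (1/70)*sqrt(3565).
The radius of convergence is the smallest modulus among the singular points: -5/14 + (1/70)*sqrt(3565).
The factor ν**2 - 5*ν/7 - 3/5 splits as (ν - a)(ν - a') with a = 5/14 - (1/70)*sqrt(3565), a' = 5/14 + (1/70)*sqrt(3565). At the order-1 pole a set g(ν) = (ν - a)*f(ν) = [1] / (ν - a').
Simple pole: residue = g(a) at a = 5/14 - (1/70)*sqrt(3565), which is -(7/713)*sqrt(3565).
The factor ν**2 - 5*ν/7 - 3/5 splits as (ν - a)(ν - a') with a = 5/14 + (1/70)*sqrt(3565), a' = 5/14 - (1/70)*sqrt(3565). At the order-1 pole a set g(ν) = (ν - a)*f(ν) = [1] / (ν - a').
Simple pole: residue = g(a) at a = 5/14 + (1/70)*sqrt(3565), which is (7/713)*sqrt(3565).
List the singular points by increasing real part (a conjugate pair: the negative imaginary part first).


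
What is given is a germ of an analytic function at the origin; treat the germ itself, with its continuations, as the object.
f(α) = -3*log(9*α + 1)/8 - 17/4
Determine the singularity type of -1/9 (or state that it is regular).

The point is a logarithmic branch point.

The term (-3/8)*log(1 - α/(-1/9)) has argument 1 - -1/9/(-1/9) = 0 at -1/9: a logarithmic (infinitely-sheeted) branch point; the remaining terms are analytic or single-valued there.


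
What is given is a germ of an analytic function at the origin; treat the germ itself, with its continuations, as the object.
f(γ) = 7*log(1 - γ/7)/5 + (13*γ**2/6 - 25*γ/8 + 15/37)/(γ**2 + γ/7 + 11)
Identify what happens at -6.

The point is a regular point.

Denominator factors: γ**2 + γ/7 + 11 = 323/7 at γ = -6 — none vanishes.
Branch term log(1 - γ/(7)): argument at -6 is 13/7, nonzero, so -6 is not its branch point (a point on a principal cut is still regular for the continued germ).
So the germ continues analytically to -6.


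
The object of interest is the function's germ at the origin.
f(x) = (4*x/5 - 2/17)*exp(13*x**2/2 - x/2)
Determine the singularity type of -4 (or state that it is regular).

The point is a regular point.

There is no denominator, hence no pole anywhere.
The factor exp(13*x**2/2 - x/2) is entire.
So the germ continues analytically to -4.


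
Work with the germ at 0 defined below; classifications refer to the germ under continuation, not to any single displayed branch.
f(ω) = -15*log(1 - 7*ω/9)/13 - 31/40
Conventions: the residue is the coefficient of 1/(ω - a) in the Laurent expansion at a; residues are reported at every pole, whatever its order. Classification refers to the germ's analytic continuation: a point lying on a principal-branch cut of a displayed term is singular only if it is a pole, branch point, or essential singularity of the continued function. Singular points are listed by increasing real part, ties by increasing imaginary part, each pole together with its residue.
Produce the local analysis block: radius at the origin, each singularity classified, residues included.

Branch term (-15/13)*log(1 - ω/(9/7)): its argument vanishes at ω = 9/7, a logarithmic branch point, modulus 9/7.
The radius of convergence is the smallest modulus among the singular points: 9/7.

Radius of convergence at 0: 9/7.
At 9/7: a logarithmic branch point.
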